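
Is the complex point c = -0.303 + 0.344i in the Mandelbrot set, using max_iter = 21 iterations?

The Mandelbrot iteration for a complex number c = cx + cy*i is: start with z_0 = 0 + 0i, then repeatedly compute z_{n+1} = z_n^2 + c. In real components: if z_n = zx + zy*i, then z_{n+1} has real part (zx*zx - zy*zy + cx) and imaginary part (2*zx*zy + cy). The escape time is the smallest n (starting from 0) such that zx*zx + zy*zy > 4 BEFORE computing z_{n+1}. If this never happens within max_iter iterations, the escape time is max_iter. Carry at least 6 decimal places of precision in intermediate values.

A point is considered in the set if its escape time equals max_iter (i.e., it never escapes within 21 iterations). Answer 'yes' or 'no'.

Answer: yes

Derivation:
z_0 = 0 + 0i, c = -0.3030 + 0.3440i
Iter 1: z = -0.3030 + 0.3440i, |z|^2 = 0.2101
Iter 2: z = -0.3295 + 0.1355i, |z|^2 = 0.1270
Iter 3: z = -0.2128 + 0.2547i, |z|^2 = 0.1101
Iter 4: z = -0.3226 + 0.2356i, |z|^2 = 0.1596
Iter 5: z = -0.2545 + 0.1920i, |z|^2 = 0.1016
Iter 6: z = -0.2751 + 0.2463i, |z|^2 = 0.1363
Iter 7: z = -0.2880 + 0.2085i, |z|^2 = 0.1264
Iter 8: z = -0.2635 + 0.2239i, |z|^2 = 0.1196
Iter 9: z = -0.2837 + 0.2260i, |z|^2 = 0.1315
Iter 10: z = -0.2736 + 0.2158i, |z|^2 = 0.1214
Iter 11: z = -0.2747 + 0.2259i, |z|^2 = 0.1265
Iter 12: z = -0.2786 + 0.2199i, |z|^2 = 0.1259
Iter 13: z = -0.2737 + 0.2215i, |z|^2 = 0.1240
Iter 14: z = -0.2771 + 0.2227i, |z|^2 = 0.1264
Iter 15: z = -0.2758 + 0.2205i, |z|^2 = 0.1247
Iter 16: z = -0.2756 + 0.2223i, |z|^2 = 0.1254
Iter 17: z = -0.2765 + 0.2215i, |z|^2 = 0.1255
Iter 18: z = -0.2756 + 0.2215i, |z|^2 = 0.1250
Iter 19: z = -0.2761 + 0.2219i, |z|^2 = 0.1255
Iter 20: z = -0.2760 + 0.2215i, |z|^2 = 0.1252
Did not escape in 21 iterations → in set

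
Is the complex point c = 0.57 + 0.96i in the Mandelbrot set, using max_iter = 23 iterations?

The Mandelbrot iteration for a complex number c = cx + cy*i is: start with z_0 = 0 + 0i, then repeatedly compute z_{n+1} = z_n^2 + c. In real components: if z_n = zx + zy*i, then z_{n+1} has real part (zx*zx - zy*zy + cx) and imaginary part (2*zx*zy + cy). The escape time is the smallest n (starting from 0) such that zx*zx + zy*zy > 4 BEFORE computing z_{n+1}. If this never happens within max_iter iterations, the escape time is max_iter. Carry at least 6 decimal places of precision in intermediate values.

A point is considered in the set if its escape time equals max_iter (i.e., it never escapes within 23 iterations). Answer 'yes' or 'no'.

Answer: no

Derivation:
z_0 = 0 + 0i, c = 0.5700 + 0.9600i
Iter 1: z = 0.5700 + 0.9600i, |z|^2 = 1.2465
Iter 2: z = -0.0267 + 2.0544i, |z|^2 = 4.2213
Escaped at iteration 2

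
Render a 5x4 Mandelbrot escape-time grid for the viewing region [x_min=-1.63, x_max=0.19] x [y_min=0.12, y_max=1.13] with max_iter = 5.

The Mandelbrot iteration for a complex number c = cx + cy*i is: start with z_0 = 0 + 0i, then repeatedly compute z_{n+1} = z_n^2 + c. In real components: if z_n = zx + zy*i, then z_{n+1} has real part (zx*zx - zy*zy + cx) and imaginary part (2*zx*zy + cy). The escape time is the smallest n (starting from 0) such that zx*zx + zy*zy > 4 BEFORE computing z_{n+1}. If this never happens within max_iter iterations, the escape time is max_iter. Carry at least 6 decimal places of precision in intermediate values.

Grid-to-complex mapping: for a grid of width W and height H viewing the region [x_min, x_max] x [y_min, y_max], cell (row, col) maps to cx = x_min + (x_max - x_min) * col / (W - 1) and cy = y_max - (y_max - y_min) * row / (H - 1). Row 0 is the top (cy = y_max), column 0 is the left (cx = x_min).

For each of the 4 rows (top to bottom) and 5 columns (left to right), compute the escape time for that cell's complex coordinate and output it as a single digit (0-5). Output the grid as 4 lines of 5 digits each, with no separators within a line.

Answer: 23343
33455
35555
55555

Derivation:
(row=0, col=0): c = -1.6300 + 1.1300i → escape time 2
(row=0, col=1): c = -1.1750 + 1.1300i → escape time 3
(row=0, col=2): c = -0.7200 + 1.1300i → escape time 3
(row=0, col=3): c = -0.2650 + 1.1300i → escape time 4
(row=0, col=4): c = 0.1900 + 1.1300i → escape time 3
(row=1, col=0): c = -1.6300 + 0.7933i → escape time 3
(row=1, col=1): c = -1.1750 + 0.7933i → escape time 3
(row=1, col=2): c = -0.7200 + 0.7933i → escape time 4
(row=1, col=3): c = -0.2650 + 0.7933i → escape time 5
(row=1, col=4): c = 0.1900 + 0.7933i → escape time 5
(row=2, col=0): c = -1.6300 + 0.4567i → escape time 3
(row=2, col=1): c = -1.1750 + 0.4567i → escape time 5
(row=2, col=2): c = -0.7200 + 0.4567i → escape time 5
(row=2, col=3): c = -0.2650 + 0.4567i → escape time 5
(row=2, col=4): c = 0.1900 + 0.4567i → escape time 5
(row=3, col=0): c = -1.6300 + 0.1200i → escape time 5
(row=3, col=1): c = -1.1750 + 0.1200i → escape time 5
(row=3, col=2): c = -0.7200 + 0.1200i → escape time 5
(row=3, col=3): c = -0.2650 + 0.1200i → escape time 5
(row=3, col=4): c = 0.1900 + 0.1200i → escape time 5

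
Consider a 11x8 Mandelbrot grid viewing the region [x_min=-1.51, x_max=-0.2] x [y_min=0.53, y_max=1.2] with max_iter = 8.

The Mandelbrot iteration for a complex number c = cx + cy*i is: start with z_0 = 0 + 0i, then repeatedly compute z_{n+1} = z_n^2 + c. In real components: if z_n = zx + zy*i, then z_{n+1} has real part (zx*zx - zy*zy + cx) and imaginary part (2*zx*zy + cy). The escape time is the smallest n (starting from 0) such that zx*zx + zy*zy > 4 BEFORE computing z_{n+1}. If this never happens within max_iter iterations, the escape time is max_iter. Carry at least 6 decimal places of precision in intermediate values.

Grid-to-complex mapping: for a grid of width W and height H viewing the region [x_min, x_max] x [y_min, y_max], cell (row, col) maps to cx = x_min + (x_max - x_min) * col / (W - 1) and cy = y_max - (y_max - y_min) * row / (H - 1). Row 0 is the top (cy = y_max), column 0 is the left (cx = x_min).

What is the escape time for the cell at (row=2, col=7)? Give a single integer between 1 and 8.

z_0 = 0 + 0i, c = -0.5930 + 1.0086i
Iter 1: z = -0.5930 + 1.0086i, |z|^2 = 1.3689
Iter 2: z = -1.2586 + -0.1876i, |z|^2 = 1.6192
Iter 3: z = 0.9558 + 1.4808i, |z|^2 = 3.1062
Iter 4: z = -1.8721 + 3.8392i, |z|^2 = 18.2444
Escaped at iteration 4

Answer: 4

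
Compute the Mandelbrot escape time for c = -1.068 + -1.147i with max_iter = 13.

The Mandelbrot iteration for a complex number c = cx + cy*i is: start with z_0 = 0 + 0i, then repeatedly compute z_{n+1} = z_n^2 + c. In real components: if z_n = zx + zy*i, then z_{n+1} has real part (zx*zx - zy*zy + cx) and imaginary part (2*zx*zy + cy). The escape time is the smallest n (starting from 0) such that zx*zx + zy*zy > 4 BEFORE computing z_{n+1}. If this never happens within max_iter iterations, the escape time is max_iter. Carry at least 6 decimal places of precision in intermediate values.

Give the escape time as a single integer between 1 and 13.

z_0 = 0 + 0i, c = -1.0680 + -1.1470i
Iter 1: z = -1.0680 + -1.1470i, |z|^2 = 2.4562
Iter 2: z = -1.2430 + 1.3030i, |z|^2 = 3.2428
Iter 3: z = -1.2208 + -4.3862i, |z|^2 = 20.7290
Escaped at iteration 3

Answer: 3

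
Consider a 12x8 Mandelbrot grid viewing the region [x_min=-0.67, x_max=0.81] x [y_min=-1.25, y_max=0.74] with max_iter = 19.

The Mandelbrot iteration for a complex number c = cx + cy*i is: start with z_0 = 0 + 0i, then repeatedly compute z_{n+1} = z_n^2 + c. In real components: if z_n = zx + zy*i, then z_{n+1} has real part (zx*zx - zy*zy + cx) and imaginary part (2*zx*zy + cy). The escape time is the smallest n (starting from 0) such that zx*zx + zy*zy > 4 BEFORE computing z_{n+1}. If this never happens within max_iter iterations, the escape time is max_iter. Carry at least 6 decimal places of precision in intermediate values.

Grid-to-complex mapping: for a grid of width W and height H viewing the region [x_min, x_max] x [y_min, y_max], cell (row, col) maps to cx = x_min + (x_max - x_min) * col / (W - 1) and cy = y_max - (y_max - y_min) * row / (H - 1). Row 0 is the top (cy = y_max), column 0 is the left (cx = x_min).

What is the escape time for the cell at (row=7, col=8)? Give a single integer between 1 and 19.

z_0 = 0 + 0i, c = 0.4064 + -1.2500i
Iter 1: z = 0.4064 + -1.2500i, |z|^2 = 1.7276
Iter 2: z = -0.9910 + -2.2659i, |z|^2 = 6.1164
Escaped at iteration 2

Answer: 2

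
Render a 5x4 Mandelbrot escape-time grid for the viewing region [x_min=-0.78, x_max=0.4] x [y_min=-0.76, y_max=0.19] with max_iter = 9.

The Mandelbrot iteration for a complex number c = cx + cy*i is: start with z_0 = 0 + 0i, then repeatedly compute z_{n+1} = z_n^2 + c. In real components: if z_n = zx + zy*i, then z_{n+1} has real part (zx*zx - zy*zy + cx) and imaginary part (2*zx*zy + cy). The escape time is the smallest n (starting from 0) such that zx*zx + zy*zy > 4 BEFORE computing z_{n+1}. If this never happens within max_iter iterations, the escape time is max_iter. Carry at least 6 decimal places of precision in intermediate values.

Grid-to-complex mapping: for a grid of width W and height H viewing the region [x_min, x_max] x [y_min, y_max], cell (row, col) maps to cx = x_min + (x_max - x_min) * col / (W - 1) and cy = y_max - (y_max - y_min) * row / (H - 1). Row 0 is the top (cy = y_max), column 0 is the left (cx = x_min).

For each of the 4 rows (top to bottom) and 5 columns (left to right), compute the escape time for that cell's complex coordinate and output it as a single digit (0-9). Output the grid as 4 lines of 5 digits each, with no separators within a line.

(row=0, col=0): c = -0.7800 + 0.1900i → escape time 9
(row=0, col=1): c = -0.4850 + 0.1900i → escape time 9
(row=0, col=2): c = -0.1900 + 0.1900i → escape time 9
(row=0, col=3): c = 0.1050 + 0.1900i → escape time 9
(row=0, col=4): c = 0.4000 + 0.1900i → escape time 9
(row=1, col=0): c = -0.7800 + -0.1267i → escape time 9
(row=1, col=1): c = -0.4850 + -0.1267i → escape time 9
(row=1, col=2): c = -0.1900 + -0.1267i → escape time 9
(row=1, col=3): c = 0.1050 + -0.1267i → escape time 9
(row=1, col=4): c = 0.4000 + -0.1267i → escape time 9
(row=2, col=0): c = -0.7800 + -0.4433i → escape time 7
(row=2, col=1): c = -0.4850 + -0.4433i → escape time 9
(row=2, col=2): c = -0.1900 + -0.4433i → escape time 9
(row=2, col=3): c = 0.1050 + -0.4433i → escape time 9
(row=2, col=4): c = 0.4000 + -0.4433i → escape time 8
(row=3, col=0): c = -0.7800 + -0.7600i → escape time 4
(row=3, col=1): c = -0.4850 + -0.7600i → escape time 6
(row=3, col=2): c = -0.1900 + -0.7600i → escape time 9
(row=3, col=3): c = 0.1050 + -0.7600i → escape time 7
(row=3, col=4): c = 0.4000 + -0.7600i → escape time 4

Answer: 99999
99999
79998
46974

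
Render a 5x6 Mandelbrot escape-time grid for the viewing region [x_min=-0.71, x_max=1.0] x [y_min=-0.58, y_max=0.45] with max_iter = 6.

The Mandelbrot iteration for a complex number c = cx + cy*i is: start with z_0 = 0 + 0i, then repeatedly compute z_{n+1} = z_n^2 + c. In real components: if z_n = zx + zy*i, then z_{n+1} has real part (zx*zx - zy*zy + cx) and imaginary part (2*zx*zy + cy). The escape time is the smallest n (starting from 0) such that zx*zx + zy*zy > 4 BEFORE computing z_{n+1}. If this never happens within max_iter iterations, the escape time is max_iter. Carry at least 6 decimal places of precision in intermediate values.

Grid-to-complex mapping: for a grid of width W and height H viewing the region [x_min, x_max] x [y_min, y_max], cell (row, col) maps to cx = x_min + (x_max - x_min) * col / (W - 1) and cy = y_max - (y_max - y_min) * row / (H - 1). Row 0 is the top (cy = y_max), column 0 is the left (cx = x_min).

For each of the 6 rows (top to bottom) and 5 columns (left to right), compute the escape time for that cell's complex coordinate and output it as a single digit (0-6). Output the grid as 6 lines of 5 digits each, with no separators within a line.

(row=0, col=0): c = -0.7100 + 0.4500i → escape time 6
(row=0, col=1): c = -0.2825 + 0.4500i → escape time 6
(row=0, col=2): c = 0.1450 + 0.4500i → escape time 6
(row=0, col=3): c = 0.5725 + 0.4500i → escape time 4
(row=0, col=4): c = 1.0000 + 0.4500i → escape time 2
(row=1, col=0): c = -0.7100 + 0.2440i → escape time 6
(row=1, col=1): c = -0.2825 + 0.2440i → escape time 6
(row=1, col=2): c = 0.1450 + 0.2440i → escape time 6
(row=1, col=3): c = 0.5725 + 0.2440i → escape time 4
(row=1, col=4): c = 1.0000 + 0.2440i → escape time 2
(row=2, col=0): c = -0.7100 + 0.0380i → escape time 6
(row=2, col=1): c = -0.2825 + 0.0380i → escape time 6
(row=2, col=2): c = 0.1450 + 0.0380i → escape time 6
(row=2, col=3): c = 0.5725 + 0.0380i → escape time 4
(row=2, col=4): c = 1.0000 + 0.0380i → escape time 2
(row=3, col=0): c = -0.7100 + -0.1680i → escape time 6
(row=3, col=1): c = -0.2825 + -0.1680i → escape time 6
(row=3, col=2): c = 0.1450 + -0.1680i → escape time 6
(row=3, col=3): c = 0.5725 + -0.1680i → escape time 4
(row=3, col=4): c = 1.0000 + -0.1680i → escape time 2
(row=4, col=0): c = -0.7100 + -0.3740i → escape time 6
(row=4, col=1): c = -0.2825 + -0.3740i → escape time 6
(row=4, col=2): c = 0.1450 + -0.3740i → escape time 6
(row=4, col=3): c = 0.5725 + -0.3740i → escape time 4
(row=4, col=4): c = 1.0000 + -0.3740i → escape time 2
(row=5, col=0): c = -0.7100 + -0.5800i → escape time 6
(row=5, col=1): c = -0.2825 + -0.5800i → escape time 6
(row=5, col=2): c = 0.1450 + -0.5800i → escape time 6
(row=5, col=3): c = 0.5725 + -0.5800i → escape time 3
(row=5, col=4): c = 1.0000 + -0.5800i → escape time 2

Answer: 66642
66642
66642
66642
66642
66632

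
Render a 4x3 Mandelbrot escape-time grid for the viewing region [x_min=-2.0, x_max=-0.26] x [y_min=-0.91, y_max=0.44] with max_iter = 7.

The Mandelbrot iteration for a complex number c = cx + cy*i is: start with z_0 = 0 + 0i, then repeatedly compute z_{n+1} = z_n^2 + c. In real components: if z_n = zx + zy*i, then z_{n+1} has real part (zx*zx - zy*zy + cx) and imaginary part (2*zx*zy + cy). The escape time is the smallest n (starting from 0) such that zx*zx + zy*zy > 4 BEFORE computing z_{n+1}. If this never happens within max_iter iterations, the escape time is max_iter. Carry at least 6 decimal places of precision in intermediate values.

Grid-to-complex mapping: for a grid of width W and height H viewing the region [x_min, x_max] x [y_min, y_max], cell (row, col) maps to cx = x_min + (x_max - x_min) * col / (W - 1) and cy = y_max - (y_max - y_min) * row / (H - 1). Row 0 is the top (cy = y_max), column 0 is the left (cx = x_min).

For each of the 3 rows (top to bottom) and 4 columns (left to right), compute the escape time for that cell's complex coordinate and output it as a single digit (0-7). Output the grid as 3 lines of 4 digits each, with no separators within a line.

Answer: 1467
1577
1337

Derivation:
(row=0, col=0): c = -2.0000 + 0.4400i → escape time 1
(row=0, col=1): c = -1.4200 + 0.4400i → escape time 4
(row=0, col=2): c = -0.8400 + 0.4400i → escape time 6
(row=0, col=3): c = -0.2600 + 0.4400i → escape time 7
(row=1, col=0): c = -2.0000 + -0.2350i → escape time 1
(row=1, col=1): c = -1.4200 + -0.2350i → escape time 5
(row=1, col=2): c = -0.8400 + -0.2350i → escape time 7
(row=1, col=3): c = -0.2600 + -0.2350i → escape time 7
(row=2, col=0): c = -2.0000 + -0.9100i → escape time 1
(row=2, col=1): c = -1.4200 + -0.9100i → escape time 3
(row=2, col=2): c = -0.8400 + -0.9100i → escape time 3
(row=2, col=3): c = -0.2600 + -0.9100i → escape time 7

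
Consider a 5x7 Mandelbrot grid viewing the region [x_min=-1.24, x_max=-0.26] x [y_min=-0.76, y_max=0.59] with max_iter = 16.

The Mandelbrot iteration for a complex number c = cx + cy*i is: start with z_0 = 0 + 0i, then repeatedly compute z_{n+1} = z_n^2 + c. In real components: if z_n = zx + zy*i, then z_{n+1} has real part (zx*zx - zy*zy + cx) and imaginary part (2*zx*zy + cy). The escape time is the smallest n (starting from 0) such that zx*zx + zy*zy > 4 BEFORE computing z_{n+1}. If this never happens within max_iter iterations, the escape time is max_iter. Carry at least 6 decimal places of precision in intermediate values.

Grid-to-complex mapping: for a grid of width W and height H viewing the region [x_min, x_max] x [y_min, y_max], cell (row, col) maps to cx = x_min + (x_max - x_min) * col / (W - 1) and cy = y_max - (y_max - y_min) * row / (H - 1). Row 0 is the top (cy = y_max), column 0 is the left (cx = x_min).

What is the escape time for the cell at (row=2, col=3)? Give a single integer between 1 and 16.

Answer: 16

Derivation:
z_0 = 0 + 0i, c = -0.5050 + 0.1400i
Iter 1: z = -0.5050 + 0.1400i, |z|^2 = 0.2746
Iter 2: z = -0.2696 + -0.0014i, |z|^2 = 0.0727
Iter 3: z = -0.4323 + 0.1408i, |z|^2 = 0.2067
Iter 4: z = -0.3379 + 0.0183i, |z|^2 = 0.1145
Iter 5: z = -0.3912 + 0.1276i, |z|^2 = 0.1693
Iter 6: z = -0.3683 + 0.0401i, |z|^2 = 0.1372
Iter 7: z = -0.3710 + 0.1104i, |z|^2 = 0.1498
Iter 8: z = -0.3796 + 0.0581i, |z|^2 = 0.1474
Iter 9: z = -0.3643 + 0.0959i, |z|^2 = 0.1419
Iter 10: z = -0.3815 + 0.0701i, |z|^2 = 0.1504
Iter 11: z = -0.3644 + 0.0865i, |z|^2 = 0.1403
Iter 12: z = -0.3797 + 0.0770i, |z|^2 = 0.1501
Iter 13: z = -0.3667 + 0.0816i, |z|^2 = 0.1412
Iter 14: z = -0.3771 + 0.0802i, |z|^2 = 0.1487
Iter 15: z = -0.3692 + 0.0795i, |z|^2 = 0.1426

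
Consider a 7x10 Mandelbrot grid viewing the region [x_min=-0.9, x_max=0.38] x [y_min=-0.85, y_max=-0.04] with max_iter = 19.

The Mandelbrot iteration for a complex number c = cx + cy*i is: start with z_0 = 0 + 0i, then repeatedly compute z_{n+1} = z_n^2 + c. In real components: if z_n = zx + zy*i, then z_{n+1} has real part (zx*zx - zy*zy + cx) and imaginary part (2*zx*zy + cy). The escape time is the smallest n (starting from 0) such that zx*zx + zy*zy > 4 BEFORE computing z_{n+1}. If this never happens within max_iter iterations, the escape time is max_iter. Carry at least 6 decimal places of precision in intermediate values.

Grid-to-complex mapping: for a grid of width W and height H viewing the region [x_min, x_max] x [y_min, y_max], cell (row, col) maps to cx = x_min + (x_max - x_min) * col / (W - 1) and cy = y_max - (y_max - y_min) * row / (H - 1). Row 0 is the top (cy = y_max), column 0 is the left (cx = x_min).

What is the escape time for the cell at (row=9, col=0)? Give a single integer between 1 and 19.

z_0 = 0 + 0i, c = -0.9000 + -0.8500i
Iter 1: z = -0.9000 + -0.8500i, |z|^2 = 1.5325
Iter 2: z = -0.8125 + 0.6800i, |z|^2 = 1.1226
Iter 3: z = -0.7022 + -1.9550i, |z|^2 = 4.3152
Escaped at iteration 3

Answer: 3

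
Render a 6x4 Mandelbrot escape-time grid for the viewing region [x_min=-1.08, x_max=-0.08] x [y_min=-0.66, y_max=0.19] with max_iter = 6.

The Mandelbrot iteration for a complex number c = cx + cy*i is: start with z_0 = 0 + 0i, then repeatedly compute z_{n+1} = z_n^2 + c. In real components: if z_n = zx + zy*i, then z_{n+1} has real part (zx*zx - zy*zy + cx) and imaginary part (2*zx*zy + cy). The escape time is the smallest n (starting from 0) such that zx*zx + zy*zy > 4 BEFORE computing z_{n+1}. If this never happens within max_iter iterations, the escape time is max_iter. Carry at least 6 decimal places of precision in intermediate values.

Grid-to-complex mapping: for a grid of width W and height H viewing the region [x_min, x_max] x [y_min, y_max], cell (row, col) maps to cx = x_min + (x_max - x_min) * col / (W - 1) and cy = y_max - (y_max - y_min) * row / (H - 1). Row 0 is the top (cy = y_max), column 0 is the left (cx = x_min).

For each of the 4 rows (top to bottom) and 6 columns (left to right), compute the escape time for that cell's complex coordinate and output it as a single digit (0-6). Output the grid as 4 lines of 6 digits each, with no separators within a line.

Answer: 666666
666666
666666
446666

Derivation:
(row=0, col=0): c = -1.0800 + 0.1900i → escape time 6
(row=0, col=1): c = -0.8800 + 0.1900i → escape time 6
(row=0, col=2): c = -0.6800 + 0.1900i → escape time 6
(row=0, col=3): c = -0.4800 + 0.1900i → escape time 6
(row=0, col=4): c = -0.2800 + 0.1900i → escape time 6
(row=0, col=5): c = -0.0800 + 0.1900i → escape time 6
(row=1, col=0): c = -1.0800 + -0.0933i → escape time 6
(row=1, col=1): c = -0.8800 + -0.0933i → escape time 6
(row=1, col=2): c = -0.6800 + -0.0933i → escape time 6
(row=1, col=3): c = -0.4800 + -0.0933i → escape time 6
(row=1, col=4): c = -0.2800 + -0.0933i → escape time 6
(row=1, col=5): c = -0.0800 + -0.0933i → escape time 6
(row=2, col=0): c = -1.0800 + -0.3767i → escape time 6
(row=2, col=1): c = -0.8800 + -0.3767i → escape time 6
(row=2, col=2): c = -0.6800 + -0.3767i → escape time 6
(row=2, col=3): c = -0.4800 + -0.3767i → escape time 6
(row=2, col=4): c = -0.2800 + -0.3767i → escape time 6
(row=2, col=5): c = -0.0800 + -0.3767i → escape time 6
(row=3, col=0): c = -1.0800 + -0.6600i → escape time 4
(row=3, col=1): c = -0.8800 + -0.6600i → escape time 4
(row=3, col=2): c = -0.6800 + -0.6600i → escape time 6
(row=3, col=3): c = -0.4800 + -0.6600i → escape time 6
(row=3, col=4): c = -0.2800 + -0.6600i → escape time 6
(row=3, col=5): c = -0.0800 + -0.6600i → escape time 6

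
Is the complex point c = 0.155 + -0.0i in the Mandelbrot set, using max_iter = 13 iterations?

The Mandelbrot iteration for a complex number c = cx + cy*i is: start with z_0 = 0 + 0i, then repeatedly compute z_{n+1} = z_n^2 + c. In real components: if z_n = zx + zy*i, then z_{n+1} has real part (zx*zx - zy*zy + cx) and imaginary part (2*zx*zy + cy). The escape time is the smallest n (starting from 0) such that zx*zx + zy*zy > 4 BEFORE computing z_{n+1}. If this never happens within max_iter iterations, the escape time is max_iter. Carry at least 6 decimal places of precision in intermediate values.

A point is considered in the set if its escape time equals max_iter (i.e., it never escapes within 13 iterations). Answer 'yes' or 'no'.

z_0 = 0 + 0i, c = 0.1550 + -0.0000i
Iter 1: z = 0.1550 + 0.0000i, |z|^2 = 0.0240
Iter 2: z = 0.1790 + 0.0000i, |z|^2 = 0.0320
Iter 3: z = 0.1870 + 0.0000i, |z|^2 = 0.0350
Iter 4: z = 0.1900 + 0.0000i, |z|^2 = 0.0361
Iter 5: z = 0.1911 + 0.0000i, |z|^2 = 0.0365
Iter 6: z = 0.1915 + 0.0000i, |z|^2 = 0.0367
Iter 7: z = 0.1917 + 0.0000i, |z|^2 = 0.0367
Iter 8: z = 0.1917 + 0.0000i, |z|^2 = 0.0368
Iter 9: z = 0.1918 + 0.0000i, |z|^2 = 0.0368
Iter 10: z = 0.1918 + 0.0000i, |z|^2 = 0.0368
Iter 11: z = 0.1918 + 0.0000i, |z|^2 = 0.0368
Iter 12: z = 0.1918 + 0.0000i, |z|^2 = 0.0368
Did not escape in 13 iterations → in set

Answer: yes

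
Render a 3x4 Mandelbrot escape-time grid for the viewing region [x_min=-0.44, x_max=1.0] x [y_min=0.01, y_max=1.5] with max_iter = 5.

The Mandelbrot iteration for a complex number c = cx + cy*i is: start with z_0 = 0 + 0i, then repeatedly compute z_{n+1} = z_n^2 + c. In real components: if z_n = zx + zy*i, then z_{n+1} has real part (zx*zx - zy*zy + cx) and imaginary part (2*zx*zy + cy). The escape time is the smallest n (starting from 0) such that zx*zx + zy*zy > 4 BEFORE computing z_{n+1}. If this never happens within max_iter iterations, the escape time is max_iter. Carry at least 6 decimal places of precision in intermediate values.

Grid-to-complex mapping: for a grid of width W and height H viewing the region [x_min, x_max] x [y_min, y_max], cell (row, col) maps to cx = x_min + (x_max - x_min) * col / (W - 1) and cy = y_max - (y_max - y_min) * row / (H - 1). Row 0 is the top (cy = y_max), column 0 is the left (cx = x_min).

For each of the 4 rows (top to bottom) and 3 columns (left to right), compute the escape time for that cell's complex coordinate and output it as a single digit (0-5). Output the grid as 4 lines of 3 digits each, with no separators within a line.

Answer: 222
432
552
552

Derivation:
(row=0, col=0): c = -0.4400 + 1.5000i → escape time 2
(row=0, col=1): c = 0.2800 + 1.5000i → escape time 2
(row=0, col=2): c = 1.0000 + 1.5000i → escape time 2
(row=1, col=0): c = -0.4400 + 1.0033i → escape time 4
(row=1, col=1): c = 0.2800 + 1.0033i → escape time 3
(row=1, col=2): c = 1.0000 + 1.0033i → escape time 2
(row=2, col=0): c = -0.4400 + 0.5067i → escape time 5
(row=2, col=1): c = 0.2800 + 0.5067i → escape time 5
(row=2, col=2): c = 1.0000 + 0.5067i → escape time 2
(row=3, col=0): c = -0.4400 + 0.0100i → escape time 5
(row=3, col=1): c = 0.2800 + 0.0100i → escape time 5
(row=3, col=2): c = 1.0000 + 0.0100i → escape time 2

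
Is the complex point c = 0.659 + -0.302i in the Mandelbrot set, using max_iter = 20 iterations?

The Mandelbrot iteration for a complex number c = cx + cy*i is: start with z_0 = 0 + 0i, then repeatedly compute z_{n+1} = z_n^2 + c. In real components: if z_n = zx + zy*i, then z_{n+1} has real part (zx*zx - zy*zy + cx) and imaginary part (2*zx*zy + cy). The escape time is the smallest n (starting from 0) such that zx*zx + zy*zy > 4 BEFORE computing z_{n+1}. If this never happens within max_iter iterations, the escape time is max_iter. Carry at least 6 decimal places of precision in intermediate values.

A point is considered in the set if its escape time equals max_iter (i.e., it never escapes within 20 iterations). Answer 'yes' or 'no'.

Answer: no

Derivation:
z_0 = 0 + 0i, c = 0.6590 + -0.3020i
Iter 1: z = 0.6590 + -0.3020i, |z|^2 = 0.5255
Iter 2: z = 1.0021 + -0.7000i, |z|^2 = 1.4942
Iter 3: z = 1.1731 + -1.7050i, |z|^2 = 4.2831
Escaped at iteration 3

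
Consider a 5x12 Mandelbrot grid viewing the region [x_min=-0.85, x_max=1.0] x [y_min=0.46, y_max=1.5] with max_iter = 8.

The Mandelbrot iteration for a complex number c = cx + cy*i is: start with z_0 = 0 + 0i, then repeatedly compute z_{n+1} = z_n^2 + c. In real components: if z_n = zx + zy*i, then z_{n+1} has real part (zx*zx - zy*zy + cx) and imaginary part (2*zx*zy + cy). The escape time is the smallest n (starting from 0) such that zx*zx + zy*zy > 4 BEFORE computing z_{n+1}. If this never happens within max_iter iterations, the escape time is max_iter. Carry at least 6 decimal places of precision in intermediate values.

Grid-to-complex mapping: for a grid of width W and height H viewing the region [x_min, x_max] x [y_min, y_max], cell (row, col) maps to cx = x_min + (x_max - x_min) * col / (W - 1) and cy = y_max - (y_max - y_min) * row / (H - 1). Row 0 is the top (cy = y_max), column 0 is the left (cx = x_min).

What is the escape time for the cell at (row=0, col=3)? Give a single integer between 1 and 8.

z_0 = 0 + 0i, c = 0.5375 + 1.5000i
Iter 1: z = 0.5375 + 1.5000i, |z|^2 = 2.5389
Iter 2: z = -1.4236 + 3.1125i, |z|^2 = 11.7143
Escaped at iteration 2

Answer: 2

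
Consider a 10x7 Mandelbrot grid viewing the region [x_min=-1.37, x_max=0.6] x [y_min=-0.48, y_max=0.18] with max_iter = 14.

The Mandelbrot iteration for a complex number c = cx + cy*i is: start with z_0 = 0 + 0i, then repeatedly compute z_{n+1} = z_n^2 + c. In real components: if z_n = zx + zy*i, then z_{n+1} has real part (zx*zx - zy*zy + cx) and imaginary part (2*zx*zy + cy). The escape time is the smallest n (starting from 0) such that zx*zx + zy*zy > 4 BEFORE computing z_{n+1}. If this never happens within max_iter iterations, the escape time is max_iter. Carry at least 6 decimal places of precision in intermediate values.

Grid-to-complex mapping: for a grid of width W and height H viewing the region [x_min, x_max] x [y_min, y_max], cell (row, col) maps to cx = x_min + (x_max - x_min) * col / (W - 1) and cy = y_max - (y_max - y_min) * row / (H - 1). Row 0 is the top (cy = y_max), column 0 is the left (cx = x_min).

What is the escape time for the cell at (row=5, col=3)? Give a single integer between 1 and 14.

Answer: 13

Derivation:
z_0 = 0 + 0i, c = -0.7133 + -0.3700i
Iter 1: z = -0.7133 + -0.3700i, |z|^2 = 0.6457
Iter 2: z = -0.3414 + 0.1579i, |z|^2 = 0.1415
Iter 3: z = -0.6217 + -0.4778i, |z|^2 = 0.6148
Iter 4: z = -0.5551 + 0.2241i, |z|^2 = 0.3583
Iter 5: z = -0.4554 + -0.6188i, |z|^2 = 0.5903
Iter 6: z = -0.8888 + 0.1936i, |z|^2 = 0.8275
Iter 7: z = 0.0392 + -0.7142i, |z|^2 = 0.5116
Iter 8: z = -1.2218 + -0.4260i, |z|^2 = 1.6743
Iter 9: z = 0.5981 + 0.6709i, |z|^2 = 0.8078
Iter 10: z = -0.8057 + 0.4326i, |z|^2 = 0.8362
Iter 11: z = -0.2513 + -1.0670i, |z|^2 = 1.2016
Iter 12: z = -1.7886 + 0.1663i, |z|^2 = 3.2269
Iter 13: z = 2.4582 + -0.9650i, |z|^2 = 6.9741
Escaped at iteration 13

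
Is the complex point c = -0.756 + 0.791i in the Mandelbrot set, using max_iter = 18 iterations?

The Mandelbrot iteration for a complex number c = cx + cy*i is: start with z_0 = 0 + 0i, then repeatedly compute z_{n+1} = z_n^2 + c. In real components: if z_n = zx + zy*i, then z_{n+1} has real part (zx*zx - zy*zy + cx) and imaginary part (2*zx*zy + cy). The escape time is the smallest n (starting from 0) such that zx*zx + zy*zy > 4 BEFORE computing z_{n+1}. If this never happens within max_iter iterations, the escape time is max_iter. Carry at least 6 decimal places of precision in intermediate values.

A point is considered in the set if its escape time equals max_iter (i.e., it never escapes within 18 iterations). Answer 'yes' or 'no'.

z_0 = 0 + 0i, c = -0.7560 + 0.7910i
Iter 1: z = -0.7560 + 0.7910i, |z|^2 = 1.1972
Iter 2: z = -0.8101 + -0.4050i, |z|^2 = 0.8204
Iter 3: z = -0.2637 + 1.4472i, |z|^2 = 2.1639
Iter 4: z = -2.7809 + 0.0278i, |z|^2 = 7.7340
Escaped at iteration 4

Answer: no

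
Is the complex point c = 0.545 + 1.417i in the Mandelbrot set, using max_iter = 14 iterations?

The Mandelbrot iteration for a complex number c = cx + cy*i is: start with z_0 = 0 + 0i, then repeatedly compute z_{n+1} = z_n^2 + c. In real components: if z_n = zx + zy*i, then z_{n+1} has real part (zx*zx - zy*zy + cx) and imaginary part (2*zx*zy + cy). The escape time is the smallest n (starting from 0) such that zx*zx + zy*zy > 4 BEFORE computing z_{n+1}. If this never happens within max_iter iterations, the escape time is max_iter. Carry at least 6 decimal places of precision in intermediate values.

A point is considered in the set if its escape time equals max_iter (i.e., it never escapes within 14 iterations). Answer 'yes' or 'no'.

z_0 = 0 + 0i, c = 0.5450 + 1.4170i
Iter 1: z = 0.5450 + 1.4170i, |z|^2 = 2.3049
Iter 2: z = -1.1659 + 2.9615i, |z|^2 = 10.1299
Escaped at iteration 2

Answer: no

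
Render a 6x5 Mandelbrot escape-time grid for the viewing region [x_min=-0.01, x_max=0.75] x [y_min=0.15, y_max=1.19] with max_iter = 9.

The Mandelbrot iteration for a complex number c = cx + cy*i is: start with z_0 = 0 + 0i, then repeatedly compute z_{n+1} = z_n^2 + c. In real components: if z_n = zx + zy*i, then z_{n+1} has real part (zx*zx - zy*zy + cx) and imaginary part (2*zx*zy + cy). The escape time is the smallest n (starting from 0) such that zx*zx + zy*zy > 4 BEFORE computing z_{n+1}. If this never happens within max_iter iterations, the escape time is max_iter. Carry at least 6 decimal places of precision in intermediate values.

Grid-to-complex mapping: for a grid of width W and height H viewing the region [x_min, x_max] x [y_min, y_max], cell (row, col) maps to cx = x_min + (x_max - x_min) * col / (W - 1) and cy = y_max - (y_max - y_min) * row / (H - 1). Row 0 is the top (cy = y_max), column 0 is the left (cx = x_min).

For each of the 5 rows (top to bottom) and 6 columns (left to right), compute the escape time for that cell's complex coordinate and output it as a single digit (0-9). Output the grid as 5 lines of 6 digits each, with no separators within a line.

Answer: 332222
744322
997533
999943
999643

Derivation:
(row=0, col=0): c = -0.0100 + 1.1900i → escape time 3
(row=0, col=1): c = 0.1420 + 1.1900i → escape time 3
(row=0, col=2): c = 0.2940 + 1.1900i → escape time 2
(row=0, col=3): c = 0.4460 + 1.1900i → escape time 2
(row=0, col=4): c = 0.5980 + 1.1900i → escape time 2
(row=0, col=5): c = 0.7500 + 1.1900i → escape time 2
(row=1, col=0): c = -0.0100 + 0.9300i → escape time 7
(row=1, col=1): c = 0.1420 + 0.9300i → escape time 4
(row=1, col=2): c = 0.2940 + 0.9300i → escape time 4
(row=1, col=3): c = 0.4460 + 0.9300i → escape time 3
(row=1, col=4): c = 0.5980 + 0.9300i → escape time 2
(row=1, col=5): c = 0.7500 + 0.9300i → escape time 2
(row=2, col=0): c = -0.0100 + 0.6700i → escape time 9
(row=2, col=1): c = 0.1420 + 0.6700i → escape time 9
(row=2, col=2): c = 0.2940 + 0.6700i → escape time 7
(row=2, col=3): c = 0.4460 + 0.6700i → escape time 5
(row=2, col=4): c = 0.5980 + 0.6700i → escape time 3
(row=2, col=5): c = 0.7500 + 0.6700i → escape time 3
(row=3, col=0): c = -0.0100 + 0.4100i → escape time 9
(row=3, col=1): c = 0.1420 + 0.4100i → escape time 9
(row=3, col=2): c = 0.2940 + 0.4100i → escape time 9
(row=3, col=3): c = 0.4460 + 0.4100i → escape time 9
(row=3, col=4): c = 0.5980 + 0.4100i → escape time 4
(row=3, col=5): c = 0.7500 + 0.4100i → escape time 3
(row=4, col=0): c = -0.0100 + 0.1500i → escape time 9
(row=4, col=1): c = 0.1420 + 0.1500i → escape time 9
(row=4, col=2): c = 0.2940 + 0.1500i → escape time 9
(row=4, col=3): c = 0.4460 + 0.1500i → escape time 6
(row=4, col=4): c = 0.5980 + 0.1500i → escape time 4
(row=4, col=5): c = 0.7500 + 0.1500i → escape time 3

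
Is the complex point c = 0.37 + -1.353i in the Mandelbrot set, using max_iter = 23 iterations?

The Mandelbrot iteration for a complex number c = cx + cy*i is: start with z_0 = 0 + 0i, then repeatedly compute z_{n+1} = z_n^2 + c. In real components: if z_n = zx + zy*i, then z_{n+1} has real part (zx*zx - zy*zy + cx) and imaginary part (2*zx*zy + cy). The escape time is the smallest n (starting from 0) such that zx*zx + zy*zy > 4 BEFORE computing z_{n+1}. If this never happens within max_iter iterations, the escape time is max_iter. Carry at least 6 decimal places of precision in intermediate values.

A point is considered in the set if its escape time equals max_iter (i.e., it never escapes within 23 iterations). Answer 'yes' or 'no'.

z_0 = 0 + 0i, c = 0.3700 + -1.3530i
Iter 1: z = 0.3700 + -1.3530i, |z|^2 = 1.9675
Iter 2: z = -1.3237 + -2.3542i, |z|^2 = 7.2946
Escaped at iteration 2

Answer: no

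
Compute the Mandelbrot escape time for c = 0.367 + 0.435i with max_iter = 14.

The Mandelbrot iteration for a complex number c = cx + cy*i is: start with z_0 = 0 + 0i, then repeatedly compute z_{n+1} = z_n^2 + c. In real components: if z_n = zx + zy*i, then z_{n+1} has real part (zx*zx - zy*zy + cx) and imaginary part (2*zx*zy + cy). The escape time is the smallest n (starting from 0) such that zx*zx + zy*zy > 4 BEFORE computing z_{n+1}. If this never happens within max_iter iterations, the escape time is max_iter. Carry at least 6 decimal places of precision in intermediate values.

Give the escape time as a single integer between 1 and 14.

z_0 = 0 + 0i, c = 0.3670 + 0.4350i
Iter 1: z = 0.3670 + 0.4350i, |z|^2 = 0.3239
Iter 2: z = 0.3125 + 0.7543i, |z|^2 = 0.6666
Iter 3: z = -0.1043 + 0.9064i, |z|^2 = 0.8324
Iter 4: z = -0.4436 + 0.2459i, |z|^2 = 0.2573
Iter 5: z = 0.5033 + 0.2168i, |z|^2 = 0.3004
Iter 6: z = 0.5733 + 0.6533i, |z|^2 = 0.7555
Iter 7: z = 0.2690 + 1.1841i, |z|^2 = 1.4745
Iter 8: z = -0.9628 + 1.0719i, |z|^2 = 2.0760
Iter 9: z = 0.1449 + -1.6291i, |z|^2 = 2.6749
Iter 10: z = -2.2660 + -0.0370i, |z|^2 = 5.1360
Escaped at iteration 10

Answer: 10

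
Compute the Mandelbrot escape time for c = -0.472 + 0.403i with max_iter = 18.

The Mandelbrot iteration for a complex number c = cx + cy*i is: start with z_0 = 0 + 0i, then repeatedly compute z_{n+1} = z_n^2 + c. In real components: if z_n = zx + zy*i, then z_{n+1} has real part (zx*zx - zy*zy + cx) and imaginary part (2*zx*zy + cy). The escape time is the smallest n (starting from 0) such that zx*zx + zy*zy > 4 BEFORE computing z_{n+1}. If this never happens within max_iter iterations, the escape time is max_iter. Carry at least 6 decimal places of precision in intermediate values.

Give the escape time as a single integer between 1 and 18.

Answer: 18

Derivation:
z_0 = 0 + 0i, c = -0.4720 + 0.4030i
Iter 1: z = -0.4720 + 0.4030i, |z|^2 = 0.3852
Iter 2: z = -0.4116 + 0.0226i, |z|^2 = 0.1699
Iter 3: z = -0.3031 + 0.3844i, |z|^2 = 0.2396
Iter 4: z = -0.5279 + 0.1700i, |z|^2 = 0.3076
Iter 5: z = -0.2222 + 0.2235i, |z|^2 = 0.0993
Iter 6: z = -0.4726 + 0.3037i, |z|^2 = 0.3156
Iter 7: z = -0.3409 + 0.1160i, |z|^2 = 0.1296
Iter 8: z = -0.3693 + 0.3239i, |z|^2 = 0.2413
Iter 9: z = -0.4406 + 0.1638i, |z|^2 = 0.2209
Iter 10: z = -0.3047 + 0.2587i, |z|^2 = 0.1598
Iter 11: z = -0.4461 + 0.2454i, |z|^2 = 0.2592
Iter 12: z = -0.3332 + 0.1841i, |z|^2 = 0.1449
Iter 13: z = -0.3949 + 0.2803i, |z|^2 = 0.2345
Iter 14: z = -0.3947 + 0.1816i, |z|^2 = 0.1887
Iter 15: z = -0.3492 + 0.2596i, |z|^2 = 0.1894
Iter 16: z = -0.4174 + 0.2216i, |z|^2 = 0.2234
Iter 17: z = -0.3469 + 0.2179i, |z|^2 = 0.1678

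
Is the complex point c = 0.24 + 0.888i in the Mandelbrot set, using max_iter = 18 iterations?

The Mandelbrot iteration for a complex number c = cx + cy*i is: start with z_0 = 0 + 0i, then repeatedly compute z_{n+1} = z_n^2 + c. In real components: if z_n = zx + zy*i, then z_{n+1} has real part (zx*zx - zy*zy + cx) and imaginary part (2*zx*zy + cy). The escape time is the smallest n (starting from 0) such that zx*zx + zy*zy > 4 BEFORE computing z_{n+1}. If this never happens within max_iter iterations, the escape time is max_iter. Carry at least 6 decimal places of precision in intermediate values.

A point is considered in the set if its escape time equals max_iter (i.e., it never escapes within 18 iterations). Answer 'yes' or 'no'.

z_0 = 0 + 0i, c = 0.2400 + 0.8880i
Iter 1: z = 0.2400 + 0.8880i, |z|^2 = 0.8461
Iter 2: z = -0.4909 + 1.3142i, |z|^2 = 1.9683
Iter 3: z = -1.2462 + -0.4024i, |z|^2 = 1.7150
Iter 4: z = 1.6311 + 1.8910i, |z|^2 = 6.2364
Escaped at iteration 4

Answer: no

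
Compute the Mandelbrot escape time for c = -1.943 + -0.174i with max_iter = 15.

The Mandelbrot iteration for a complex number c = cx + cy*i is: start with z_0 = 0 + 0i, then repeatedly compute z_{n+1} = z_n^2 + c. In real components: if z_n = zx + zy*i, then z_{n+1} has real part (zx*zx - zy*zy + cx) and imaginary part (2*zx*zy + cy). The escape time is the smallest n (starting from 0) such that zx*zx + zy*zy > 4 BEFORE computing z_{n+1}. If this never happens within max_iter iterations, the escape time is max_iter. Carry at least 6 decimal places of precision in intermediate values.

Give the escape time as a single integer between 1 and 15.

z_0 = 0 + 0i, c = -1.9430 + -0.1740i
Iter 1: z = -1.9430 + -0.1740i, |z|^2 = 3.8055
Iter 2: z = 1.8020 + 0.5022i, |z|^2 = 3.4993
Iter 3: z = 1.0519 + 1.6358i, |z|^2 = 3.7823
Iter 4: z = -3.5122 + 3.2675i, |z|^2 = 23.0117
Escaped at iteration 4

Answer: 4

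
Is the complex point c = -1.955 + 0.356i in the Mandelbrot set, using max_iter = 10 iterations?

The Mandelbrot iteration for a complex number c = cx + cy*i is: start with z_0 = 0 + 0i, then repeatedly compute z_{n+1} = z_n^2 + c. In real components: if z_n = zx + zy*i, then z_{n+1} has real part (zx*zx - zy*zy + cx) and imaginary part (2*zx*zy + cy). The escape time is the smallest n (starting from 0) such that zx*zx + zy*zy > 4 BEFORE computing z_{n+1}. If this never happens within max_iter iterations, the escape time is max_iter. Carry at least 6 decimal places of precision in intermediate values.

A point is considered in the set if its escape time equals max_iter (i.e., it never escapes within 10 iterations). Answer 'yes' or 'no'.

z_0 = 0 + 0i, c = -1.9550 + 0.3560i
Iter 1: z = -1.9550 + 0.3560i, |z|^2 = 3.9488
Iter 2: z = 1.7403 + -1.0360i, |z|^2 = 4.1018
Escaped at iteration 2

Answer: no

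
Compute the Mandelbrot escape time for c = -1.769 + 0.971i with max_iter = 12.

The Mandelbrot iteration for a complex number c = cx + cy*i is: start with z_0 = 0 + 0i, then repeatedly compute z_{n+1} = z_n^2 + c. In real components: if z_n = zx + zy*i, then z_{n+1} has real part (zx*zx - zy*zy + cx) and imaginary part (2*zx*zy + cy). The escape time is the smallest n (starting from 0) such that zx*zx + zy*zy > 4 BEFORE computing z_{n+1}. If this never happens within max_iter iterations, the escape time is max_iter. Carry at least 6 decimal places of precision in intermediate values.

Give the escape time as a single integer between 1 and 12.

z_0 = 0 + 0i, c = -1.7690 + 0.9710i
Iter 1: z = -1.7690 + 0.9710i, |z|^2 = 4.0722
Escaped at iteration 1

Answer: 1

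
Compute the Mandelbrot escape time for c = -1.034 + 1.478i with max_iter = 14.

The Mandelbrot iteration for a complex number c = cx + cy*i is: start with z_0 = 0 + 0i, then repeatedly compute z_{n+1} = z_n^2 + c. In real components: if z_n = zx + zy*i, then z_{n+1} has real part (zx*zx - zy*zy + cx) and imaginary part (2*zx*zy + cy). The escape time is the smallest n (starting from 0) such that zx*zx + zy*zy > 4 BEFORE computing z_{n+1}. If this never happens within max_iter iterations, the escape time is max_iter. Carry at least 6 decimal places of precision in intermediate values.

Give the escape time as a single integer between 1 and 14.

z_0 = 0 + 0i, c = -1.0340 + 1.4780i
Iter 1: z = -1.0340 + 1.4780i, |z|^2 = 3.2536
Iter 2: z = -2.1493 + -1.5785i, |z|^2 = 7.1113
Escaped at iteration 2

Answer: 2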